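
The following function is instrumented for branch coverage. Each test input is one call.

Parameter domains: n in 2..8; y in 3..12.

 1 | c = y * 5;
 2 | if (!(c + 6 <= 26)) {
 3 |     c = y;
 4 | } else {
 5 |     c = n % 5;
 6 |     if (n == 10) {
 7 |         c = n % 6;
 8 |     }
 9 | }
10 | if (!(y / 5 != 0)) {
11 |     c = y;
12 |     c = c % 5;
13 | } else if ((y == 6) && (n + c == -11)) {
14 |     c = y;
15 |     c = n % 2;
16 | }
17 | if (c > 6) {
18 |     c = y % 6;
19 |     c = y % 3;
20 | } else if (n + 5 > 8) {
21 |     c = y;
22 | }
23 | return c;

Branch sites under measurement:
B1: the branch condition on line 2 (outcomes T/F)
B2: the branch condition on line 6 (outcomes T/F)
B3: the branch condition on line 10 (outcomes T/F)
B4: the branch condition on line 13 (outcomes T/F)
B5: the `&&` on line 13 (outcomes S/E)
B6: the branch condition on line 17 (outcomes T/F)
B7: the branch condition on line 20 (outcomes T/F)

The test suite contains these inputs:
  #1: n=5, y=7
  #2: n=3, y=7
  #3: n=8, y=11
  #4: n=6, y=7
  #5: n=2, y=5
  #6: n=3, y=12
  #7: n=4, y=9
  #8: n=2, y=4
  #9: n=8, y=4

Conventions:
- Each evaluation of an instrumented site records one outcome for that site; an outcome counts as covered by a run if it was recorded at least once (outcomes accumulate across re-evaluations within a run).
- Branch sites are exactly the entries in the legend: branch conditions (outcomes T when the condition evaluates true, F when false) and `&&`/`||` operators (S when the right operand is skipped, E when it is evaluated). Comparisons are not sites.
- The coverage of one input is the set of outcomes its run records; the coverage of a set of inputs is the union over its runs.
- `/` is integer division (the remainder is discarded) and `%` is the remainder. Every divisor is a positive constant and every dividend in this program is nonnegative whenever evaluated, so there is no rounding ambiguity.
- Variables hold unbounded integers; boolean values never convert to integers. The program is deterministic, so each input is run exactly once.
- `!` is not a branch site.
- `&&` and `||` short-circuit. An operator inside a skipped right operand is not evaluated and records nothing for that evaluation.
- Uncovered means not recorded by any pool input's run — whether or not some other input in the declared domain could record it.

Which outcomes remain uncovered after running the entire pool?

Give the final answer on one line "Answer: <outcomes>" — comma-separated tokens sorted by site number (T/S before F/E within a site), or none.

input #1, n=5, y=7: events B1->T, B3->F, B5->S, B4->F, B6->T; outcomes B1=T, B3=F, B4=F, B5=S, B6=T
input #2, n=3, y=7: events B1->T, B3->F, B5->S, B4->F, B6->T; outcomes B1=T, B3=F, B4=F, B5=S, B6=T
input #3, n=8, y=11: events B1->T, B3->F, B5->S, B4->F, B6->T; outcomes B1=T, B3=F, B4=F, B5=S, B6=T
input #4, n=6, y=7: events B1->T, B3->F, B5->S, B4->F, B6->T; outcomes B1=T, B3=F, B4=F, B5=S, B6=T
input #5, n=2, y=5: events B1->T, B3->F, B5->S, B4->F, B6->F, B7->F; outcomes B1=T, B3=F, B4=F, B5=S, B6=F, B7=F
input #6, n=3, y=12: events B1->T, B3->F, B5->S, B4->F, B6->T; outcomes B1=T, B3=F, B4=F, B5=S, B6=T
input #7, n=4, y=9: events B1->T, B3->F, B5->S, B4->F, B6->T; outcomes B1=T, B3=F, B4=F, B5=S, B6=T
input #8, n=2, y=4: events B1->F, B2->F, B3->T, B6->F, B7->F; outcomes B1=F, B2=F, B3=T, B6=F, B7=F
input #9, n=8, y=4: events B1->F, B2->F, B3->T, B6->F, B7->T; outcomes B1=F, B2=F, B3=T, B6=F, B7=T
union over the pool: B1=T, B1=F, B2=F, B3=T, B3=F, B4=F, B5=S, B6=T, B6=F, B7=T, B7=F
uncovered (3 of 14): B2=T, B4=T, B5=E

Answer: B2=T, B4=T, B5=E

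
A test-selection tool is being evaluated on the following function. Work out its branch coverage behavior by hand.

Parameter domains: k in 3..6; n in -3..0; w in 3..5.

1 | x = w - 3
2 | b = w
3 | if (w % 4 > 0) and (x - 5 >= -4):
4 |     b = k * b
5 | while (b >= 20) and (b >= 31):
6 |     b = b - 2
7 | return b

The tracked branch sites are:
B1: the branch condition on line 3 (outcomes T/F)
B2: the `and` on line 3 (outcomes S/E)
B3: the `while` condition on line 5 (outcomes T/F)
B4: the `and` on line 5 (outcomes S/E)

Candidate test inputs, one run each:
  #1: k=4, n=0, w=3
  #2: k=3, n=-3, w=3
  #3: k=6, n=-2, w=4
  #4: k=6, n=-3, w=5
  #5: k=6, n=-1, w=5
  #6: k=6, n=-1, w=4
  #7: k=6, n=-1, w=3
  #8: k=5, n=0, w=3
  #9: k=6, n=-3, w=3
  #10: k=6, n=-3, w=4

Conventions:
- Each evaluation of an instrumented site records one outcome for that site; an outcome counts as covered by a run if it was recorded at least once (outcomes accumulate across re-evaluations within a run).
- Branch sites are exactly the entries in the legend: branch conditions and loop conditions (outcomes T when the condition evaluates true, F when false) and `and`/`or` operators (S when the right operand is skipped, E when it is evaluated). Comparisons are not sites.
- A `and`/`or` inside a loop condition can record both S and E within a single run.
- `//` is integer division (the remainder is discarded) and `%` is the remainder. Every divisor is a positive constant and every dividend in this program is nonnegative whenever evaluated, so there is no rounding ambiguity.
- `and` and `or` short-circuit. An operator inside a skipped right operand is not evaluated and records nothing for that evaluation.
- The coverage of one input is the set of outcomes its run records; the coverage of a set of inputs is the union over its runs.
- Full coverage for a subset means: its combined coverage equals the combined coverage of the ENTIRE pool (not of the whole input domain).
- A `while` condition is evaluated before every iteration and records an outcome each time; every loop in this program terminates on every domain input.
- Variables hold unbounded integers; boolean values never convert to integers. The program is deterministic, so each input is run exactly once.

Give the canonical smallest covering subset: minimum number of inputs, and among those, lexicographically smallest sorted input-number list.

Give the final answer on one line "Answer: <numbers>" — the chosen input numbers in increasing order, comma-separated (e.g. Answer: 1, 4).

input #1 (k=4, n=0, w=3): events B2->E, B1->F, B4->S, B3->F; covers B1=F, B2=E, B3=F, B4=S
input #2 (k=3, n=-3, w=3): events B2->E, B1->F, B4->S, B3->F; covers B1=F, B2=E, B3=F, B4=S
input #3 (k=6, n=-2, w=4): events B2->S, B1->F, B4->S, B3->F; covers B1=F, B2=S, B3=F, B4=S
input #4 (k=6, n=-3, w=5): events B2->E, B1->T, B4->E, B3->F; covers B1=T, B2=E, B3=F, B4=E
input #5 (k=6, n=-1, w=5): events B2->E, B1->T, B4->E, B3->F; covers B1=T, B2=E, B3=F, B4=E
input #6 (k=6, n=-1, w=4): events B2->S, B1->F, B4->S, B3->F; covers B1=F, B2=S, B3=F, B4=S
input #7 (k=6, n=-1, w=3): events B2->E, B1->F, B4->S, B3->F; covers B1=F, B2=E, B3=F, B4=S
input #8 (k=5, n=0, w=3): events B2->E, B1->F, B4->S, B3->F; covers B1=F, B2=E, B3=F, B4=S
input #9 (k=6, n=-3, w=3): events B2->E, B1->F, B4->S, B3->F; covers B1=F, B2=E, B3=F, B4=S
input #10 (k=6, n=-3, w=4): events B2->S, B1->F, B4->S, B3->F; covers B1=F, B2=S, B3=F, B4=S
the full pool covers 7 outcomes: B1=T, B1=F, B2=S, B2=E, B3=F, B4=S, B4=E
size 1 is not enough: best union over all size-1 subsets is 4/7
size 2: inputs {3, 4} cover all 7 outcomes, and no lexicographically smaller subset of this size does

Answer: 3, 4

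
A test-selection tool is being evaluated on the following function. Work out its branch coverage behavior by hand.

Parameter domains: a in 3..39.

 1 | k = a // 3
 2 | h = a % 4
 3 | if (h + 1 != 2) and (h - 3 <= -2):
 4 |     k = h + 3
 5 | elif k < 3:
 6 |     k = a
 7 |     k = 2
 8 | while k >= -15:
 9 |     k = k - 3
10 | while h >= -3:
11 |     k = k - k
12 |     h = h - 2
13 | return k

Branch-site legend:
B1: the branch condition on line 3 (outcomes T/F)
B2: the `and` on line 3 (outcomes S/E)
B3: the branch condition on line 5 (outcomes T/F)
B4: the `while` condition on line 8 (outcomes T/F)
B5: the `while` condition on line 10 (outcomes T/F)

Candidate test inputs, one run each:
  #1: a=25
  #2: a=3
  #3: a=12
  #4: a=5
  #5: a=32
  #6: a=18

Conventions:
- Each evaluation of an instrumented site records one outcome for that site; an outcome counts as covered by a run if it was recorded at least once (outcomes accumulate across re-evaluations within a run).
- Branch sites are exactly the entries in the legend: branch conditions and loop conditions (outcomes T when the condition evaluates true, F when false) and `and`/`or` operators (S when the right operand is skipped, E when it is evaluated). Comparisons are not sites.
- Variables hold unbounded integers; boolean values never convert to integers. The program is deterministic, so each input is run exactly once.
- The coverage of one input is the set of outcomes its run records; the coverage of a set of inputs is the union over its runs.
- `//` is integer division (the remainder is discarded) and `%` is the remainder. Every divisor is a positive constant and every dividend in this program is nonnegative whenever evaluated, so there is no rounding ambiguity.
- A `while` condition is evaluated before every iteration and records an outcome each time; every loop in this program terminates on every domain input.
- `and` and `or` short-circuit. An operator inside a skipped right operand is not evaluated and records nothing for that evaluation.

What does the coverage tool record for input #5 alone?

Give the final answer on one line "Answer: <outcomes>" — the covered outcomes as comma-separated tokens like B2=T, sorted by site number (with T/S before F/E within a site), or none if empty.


Running input #5 (a=32), event by event:
  B2->E, B1->T, B4->T, B4->T, B4->T, B4->T, B4->T, B4->T, B4->T, B4->F
  B5->T, B5->T, B5->F
collecting distinct outcomes: B1=T, B2=E, B4=T, B4=F, B5=T, B5=F
Answer: B1=T, B2=E, B4=T, B4=F, B5=T, B5=F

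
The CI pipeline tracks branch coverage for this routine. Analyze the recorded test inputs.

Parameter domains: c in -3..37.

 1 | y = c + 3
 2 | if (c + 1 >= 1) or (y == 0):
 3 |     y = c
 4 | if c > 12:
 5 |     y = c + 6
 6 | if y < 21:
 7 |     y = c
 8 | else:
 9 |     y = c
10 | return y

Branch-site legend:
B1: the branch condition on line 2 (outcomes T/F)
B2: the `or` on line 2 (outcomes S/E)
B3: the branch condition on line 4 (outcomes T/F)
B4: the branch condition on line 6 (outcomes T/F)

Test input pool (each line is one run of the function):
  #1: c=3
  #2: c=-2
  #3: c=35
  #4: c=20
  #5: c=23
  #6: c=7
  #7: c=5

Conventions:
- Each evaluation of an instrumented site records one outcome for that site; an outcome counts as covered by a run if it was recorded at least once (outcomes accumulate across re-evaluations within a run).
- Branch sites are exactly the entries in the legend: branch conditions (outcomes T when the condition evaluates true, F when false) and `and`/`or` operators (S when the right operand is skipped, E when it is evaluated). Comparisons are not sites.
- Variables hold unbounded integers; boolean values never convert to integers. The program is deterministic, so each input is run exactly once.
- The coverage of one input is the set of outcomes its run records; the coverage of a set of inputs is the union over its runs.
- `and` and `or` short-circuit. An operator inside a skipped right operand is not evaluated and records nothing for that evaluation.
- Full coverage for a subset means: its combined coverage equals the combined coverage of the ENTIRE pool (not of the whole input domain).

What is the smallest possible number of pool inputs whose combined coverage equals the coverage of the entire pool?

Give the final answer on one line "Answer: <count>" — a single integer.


input #1, c=3: events B2->S, B1->T, B3->F, B4->T; outcomes B1=T, B2=S, B3=F, B4=T
input #2, c=-2: events B2->E, B1->F, B3->F, B4->T; outcomes B1=F, B2=E, B3=F, B4=T
input #3, c=35: events B2->S, B1->T, B3->T, B4->F; outcomes B1=T, B2=S, B3=T, B4=F
input #4, c=20: events B2->S, B1->T, B3->T, B4->F; outcomes B1=T, B2=S, B3=T, B4=F
input #5, c=23: events B2->S, B1->T, B3->T, B4->F; outcomes B1=T, B2=S, B3=T, B4=F
input #6, c=7: events B2->S, B1->T, B3->F, B4->T; outcomes B1=T, B2=S, B3=F, B4=T
input #7, c=5: events B2->S, B1->T, B3->F, B4->T; outcomes B1=T, B2=S, B3=F, B4=T
together the pool reaches 8 outcomes: B1=T, B1=F, B2=S, B2=E, B3=T, B3=F, B4=T, B4=F
checked all size-1 subsets: none covers 8 outcomes (max 4/8)
size 2: inputs {2, 3} cover all 8 outcomes, and no lexicographically smaller subset of this size does
Answer: 2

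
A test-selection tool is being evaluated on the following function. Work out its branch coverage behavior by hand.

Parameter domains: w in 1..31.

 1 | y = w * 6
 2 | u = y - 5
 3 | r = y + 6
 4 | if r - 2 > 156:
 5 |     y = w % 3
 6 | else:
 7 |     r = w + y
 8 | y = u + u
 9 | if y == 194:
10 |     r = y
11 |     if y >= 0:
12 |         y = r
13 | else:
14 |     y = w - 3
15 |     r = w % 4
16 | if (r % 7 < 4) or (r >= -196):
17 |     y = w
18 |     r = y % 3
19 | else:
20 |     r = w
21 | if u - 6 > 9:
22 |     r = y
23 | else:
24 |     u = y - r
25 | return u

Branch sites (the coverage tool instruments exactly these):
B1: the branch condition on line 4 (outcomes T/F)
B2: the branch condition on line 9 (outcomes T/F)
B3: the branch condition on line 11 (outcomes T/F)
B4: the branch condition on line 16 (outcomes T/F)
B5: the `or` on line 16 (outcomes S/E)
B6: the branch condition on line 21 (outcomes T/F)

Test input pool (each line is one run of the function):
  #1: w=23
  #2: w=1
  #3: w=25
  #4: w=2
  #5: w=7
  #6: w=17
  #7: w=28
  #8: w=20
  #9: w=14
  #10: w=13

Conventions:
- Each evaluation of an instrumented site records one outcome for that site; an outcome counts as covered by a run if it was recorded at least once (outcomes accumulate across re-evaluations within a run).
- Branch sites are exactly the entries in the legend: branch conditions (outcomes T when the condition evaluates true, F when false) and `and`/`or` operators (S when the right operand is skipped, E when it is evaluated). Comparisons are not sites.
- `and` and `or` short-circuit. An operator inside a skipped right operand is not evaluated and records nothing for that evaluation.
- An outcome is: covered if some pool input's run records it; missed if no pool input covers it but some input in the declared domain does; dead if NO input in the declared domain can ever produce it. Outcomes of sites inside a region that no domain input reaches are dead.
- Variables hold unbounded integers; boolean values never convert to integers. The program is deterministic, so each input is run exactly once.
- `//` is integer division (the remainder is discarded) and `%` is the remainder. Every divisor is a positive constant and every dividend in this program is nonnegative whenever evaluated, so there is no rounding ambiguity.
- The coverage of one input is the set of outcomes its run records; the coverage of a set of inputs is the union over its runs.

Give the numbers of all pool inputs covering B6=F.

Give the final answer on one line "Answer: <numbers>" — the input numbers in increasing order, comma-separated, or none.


input #1 (w=23): misses B6=F
input #2 (w=1): covers B6=F
input #3 (w=25): misses B6=F
input #4 (w=2): covers B6=F
input #5 (w=7): misses B6=F
input #6 (w=17): misses B6=F
input #7 (w=28): misses B6=F
input #8 (w=20): misses B6=F
input #9 (w=14): misses B6=F
input #10 (w=13): misses B6=F
Answer: 2, 4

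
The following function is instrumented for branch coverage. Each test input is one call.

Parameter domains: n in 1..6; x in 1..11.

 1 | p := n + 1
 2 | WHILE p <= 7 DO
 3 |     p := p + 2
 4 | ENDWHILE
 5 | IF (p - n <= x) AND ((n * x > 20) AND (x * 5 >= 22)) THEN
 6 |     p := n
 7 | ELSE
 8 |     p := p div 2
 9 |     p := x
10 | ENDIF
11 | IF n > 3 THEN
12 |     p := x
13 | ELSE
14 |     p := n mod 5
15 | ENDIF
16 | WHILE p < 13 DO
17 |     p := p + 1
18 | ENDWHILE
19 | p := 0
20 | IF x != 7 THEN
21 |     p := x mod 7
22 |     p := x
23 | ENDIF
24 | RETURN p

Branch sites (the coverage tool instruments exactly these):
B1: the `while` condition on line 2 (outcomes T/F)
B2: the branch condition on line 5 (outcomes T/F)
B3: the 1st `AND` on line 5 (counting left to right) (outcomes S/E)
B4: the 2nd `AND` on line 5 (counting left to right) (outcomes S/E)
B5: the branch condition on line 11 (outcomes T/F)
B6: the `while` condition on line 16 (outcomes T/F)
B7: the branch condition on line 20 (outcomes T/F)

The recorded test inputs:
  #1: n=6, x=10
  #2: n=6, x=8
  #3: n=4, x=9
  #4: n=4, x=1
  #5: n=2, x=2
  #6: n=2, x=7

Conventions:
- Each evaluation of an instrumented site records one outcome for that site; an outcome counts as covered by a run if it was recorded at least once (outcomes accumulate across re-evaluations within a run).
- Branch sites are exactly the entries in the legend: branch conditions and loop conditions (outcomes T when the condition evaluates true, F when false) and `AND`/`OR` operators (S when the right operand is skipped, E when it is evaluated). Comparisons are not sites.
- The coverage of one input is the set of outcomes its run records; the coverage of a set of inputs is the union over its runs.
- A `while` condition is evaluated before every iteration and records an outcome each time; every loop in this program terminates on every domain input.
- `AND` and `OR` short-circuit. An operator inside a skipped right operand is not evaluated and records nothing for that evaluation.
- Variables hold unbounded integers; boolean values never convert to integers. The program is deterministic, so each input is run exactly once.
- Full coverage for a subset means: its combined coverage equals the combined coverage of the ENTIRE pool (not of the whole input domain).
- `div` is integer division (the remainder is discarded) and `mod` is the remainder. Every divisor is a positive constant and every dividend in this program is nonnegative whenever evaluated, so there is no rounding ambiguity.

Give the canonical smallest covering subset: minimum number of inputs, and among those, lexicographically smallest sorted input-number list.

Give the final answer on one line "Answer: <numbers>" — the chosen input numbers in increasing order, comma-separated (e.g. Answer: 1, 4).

input #1 (n=6, x=10): events B1->T, B1->F, B3->E, B4->E, B2->T, B5->T, B6->T, B6->T, B6->T, B6->F, B7->T; covers B1=T, B1=F, B2=T, B3=E, B4=E, B5=T, B6=T, B6=F, B7=T
input #2 (n=6, x=8): events B1->T, B1->F, B3->E, B4->E, B2->T, B5->T, B6->T, B6->T, B6->T, B6->T, B6->T, B6->F, B7->T; covers B1=T, B1=F, B2=T, B3=E, B4=E, B5=T, B6=T, B6=F, B7=T
input #3 (n=4, x=9): events B1->T, B1->T, B1->F, B3->E, B4->E, B2->T, B5->T, B6->T, B6->T, B6->T, B6->T, B6->F, B7->T; covers B1=T, B1=F, B2=T, B3=E, B4=E, B5=T, B6=T, B6=F, B7=T
input #4 (n=4, x=1): events B1->T, B1->T, B1->F, B3->S, B2->F, B5->T, B6->T, B6->T, B6->T, B6->T, B6->T, B6->T, B6->T, B6->T, ...; covers B1=T, B1=F, B2=F, B3=S, B5=T, B6=T, B6=F, B7=T
input #5 (n=2, x=2): events B1->T, B1->T, B1->T, B1->F, B3->S, B2->F, B5->F, B6->T, B6->T, B6->T, B6->T, B6->T, B6->T, B6->T, ...; covers B1=T, B1=F, B2=F, B3=S, B5=F, B6=T, B6=F, B7=T
input #6 (n=2, x=7): events B1->T, B1->T, B1->T, B1->F, B3->E, B4->S, B2->F, B5->F, B6->T, B6->T, B6->T, B6->T, B6->T, B6->T, ...; covers B1=T, B1=F, B2=F, B3=E, B4=S, B5=F, B6=T, B6=F, B7=F
the full pool covers 14 outcomes: B1=T, B1=F, B2=T, B2=F, B3=S, B3=E, B4=S, B4=E, B5=T, B5=F, B6=T, B6=F, B7=T, B7=F
every size-1 subset falls short of the 14 outcomes (best: 9/14)
every size-2 subset falls short of the 14 outcomes (best: 13/14)
size 3: inputs {1, 4, 6} cover all 14 outcomes, and no lexicographically smaller subset of this size does

Answer: 1, 4, 6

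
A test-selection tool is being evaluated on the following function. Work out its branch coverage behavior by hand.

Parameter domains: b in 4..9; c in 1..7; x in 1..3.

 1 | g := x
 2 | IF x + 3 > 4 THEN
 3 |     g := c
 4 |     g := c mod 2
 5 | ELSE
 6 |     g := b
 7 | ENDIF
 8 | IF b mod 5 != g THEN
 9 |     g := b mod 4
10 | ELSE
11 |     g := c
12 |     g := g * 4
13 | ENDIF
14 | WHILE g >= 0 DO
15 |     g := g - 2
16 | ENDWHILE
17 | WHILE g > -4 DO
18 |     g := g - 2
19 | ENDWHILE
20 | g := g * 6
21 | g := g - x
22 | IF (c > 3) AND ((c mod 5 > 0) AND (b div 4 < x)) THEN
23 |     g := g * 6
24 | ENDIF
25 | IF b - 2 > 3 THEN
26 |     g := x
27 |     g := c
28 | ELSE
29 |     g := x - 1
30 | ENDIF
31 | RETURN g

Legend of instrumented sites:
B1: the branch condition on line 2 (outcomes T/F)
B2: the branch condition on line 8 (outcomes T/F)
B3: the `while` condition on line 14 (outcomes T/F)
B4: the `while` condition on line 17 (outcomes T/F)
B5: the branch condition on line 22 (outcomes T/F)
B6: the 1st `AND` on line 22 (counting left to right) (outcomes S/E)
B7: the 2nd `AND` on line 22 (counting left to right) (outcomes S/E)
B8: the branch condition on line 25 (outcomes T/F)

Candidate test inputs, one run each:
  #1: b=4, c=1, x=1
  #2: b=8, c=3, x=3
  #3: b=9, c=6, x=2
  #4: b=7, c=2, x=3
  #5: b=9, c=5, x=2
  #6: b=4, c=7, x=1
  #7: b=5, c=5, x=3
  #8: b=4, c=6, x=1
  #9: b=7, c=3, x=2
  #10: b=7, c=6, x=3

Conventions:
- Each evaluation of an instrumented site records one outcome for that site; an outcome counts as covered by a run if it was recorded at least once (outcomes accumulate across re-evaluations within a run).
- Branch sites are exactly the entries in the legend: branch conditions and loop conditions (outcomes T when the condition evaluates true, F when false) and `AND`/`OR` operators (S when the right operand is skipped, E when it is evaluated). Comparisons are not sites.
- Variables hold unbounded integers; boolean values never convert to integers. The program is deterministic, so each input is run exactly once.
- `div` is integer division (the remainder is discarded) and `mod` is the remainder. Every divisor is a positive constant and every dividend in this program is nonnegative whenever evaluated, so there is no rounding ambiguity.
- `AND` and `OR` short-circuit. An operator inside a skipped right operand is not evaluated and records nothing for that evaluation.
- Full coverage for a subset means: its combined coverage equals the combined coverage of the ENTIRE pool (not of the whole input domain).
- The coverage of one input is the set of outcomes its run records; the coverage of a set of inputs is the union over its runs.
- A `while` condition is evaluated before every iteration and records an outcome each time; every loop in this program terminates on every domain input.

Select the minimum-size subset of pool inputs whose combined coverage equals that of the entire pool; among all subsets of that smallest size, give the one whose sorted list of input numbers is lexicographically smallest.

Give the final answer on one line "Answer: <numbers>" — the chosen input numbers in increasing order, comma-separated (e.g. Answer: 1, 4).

test 1 (b=4, c=1, x=1) hits B1=F, B2=F, B3=T, B3=F, B4=T, B4=F, B5=F, B6=S, B8=F
test 2 (b=8, c=3, x=3) hits B1=T, B2=T, B3=T, B3=F, B4=T, B4=F, B5=F, B6=S, B8=T
test 3 (b=9, c=6, x=2) hits B1=T, B2=T, B3=T, B3=F, B4=T, B4=F, B5=F, B6=E, B7=E, B8=T
test 4 (b=7, c=2, x=3) hits B1=T, B2=T, B3=T, B3=F, B4=T, B4=F, B5=F, B6=S, B8=T
test 5 (b=9, c=5, x=2) hits B1=T, B2=T, B3=T, B3=F, B4=T, B4=F, B5=F, B6=E, B7=S, B8=T
test 6 (b=4, c=7, x=1) hits B1=F, B2=F, B3=T, B3=F, B4=T, B4=F, B5=F, B6=E, B7=E, B8=F
test 7 (b=5, c=5, x=3) hits B1=T, B2=T, B3=T, B3=F, B4=T, B4=F, B5=F, B6=E, B7=S, B8=F
test 8 (b=4, c=6, x=1) hits B1=F, B2=F, B3=T, B3=F, B4=T, B4=F, B5=F, B6=E, B7=E, B8=F
test 9 (b=7, c=3, x=2) hits B1=T, B2=T, B3=T, B3=F, B4=T, B4=F, B5=F, B6=S, B8=T
test 10 (b=7, c=6, x=3) hits B1=T, B2=T, B3=T, B3=F, B4=T, B4=F, B5=T, B6=E, B7=E, B8=T
union over all inputs: B1=T, B1=F, B2=T, B2=F, B3=T, B3=F, B4=T, B4=F, B5=T, B5=F, B6=S, B6=E, B7=S, B7=E, B8=T, B8=F (16 outcomes)
no size-1 subset reaches all 16 outcomes (best union: 10/16)
no size-2 subset reaches all 16 outcomes (best union: 15/16)
size 3: inputs {1, 5, 10} cover all 16 outcomes, and no lexicographically smaller subset of this size does

Answer: 1, 5, 10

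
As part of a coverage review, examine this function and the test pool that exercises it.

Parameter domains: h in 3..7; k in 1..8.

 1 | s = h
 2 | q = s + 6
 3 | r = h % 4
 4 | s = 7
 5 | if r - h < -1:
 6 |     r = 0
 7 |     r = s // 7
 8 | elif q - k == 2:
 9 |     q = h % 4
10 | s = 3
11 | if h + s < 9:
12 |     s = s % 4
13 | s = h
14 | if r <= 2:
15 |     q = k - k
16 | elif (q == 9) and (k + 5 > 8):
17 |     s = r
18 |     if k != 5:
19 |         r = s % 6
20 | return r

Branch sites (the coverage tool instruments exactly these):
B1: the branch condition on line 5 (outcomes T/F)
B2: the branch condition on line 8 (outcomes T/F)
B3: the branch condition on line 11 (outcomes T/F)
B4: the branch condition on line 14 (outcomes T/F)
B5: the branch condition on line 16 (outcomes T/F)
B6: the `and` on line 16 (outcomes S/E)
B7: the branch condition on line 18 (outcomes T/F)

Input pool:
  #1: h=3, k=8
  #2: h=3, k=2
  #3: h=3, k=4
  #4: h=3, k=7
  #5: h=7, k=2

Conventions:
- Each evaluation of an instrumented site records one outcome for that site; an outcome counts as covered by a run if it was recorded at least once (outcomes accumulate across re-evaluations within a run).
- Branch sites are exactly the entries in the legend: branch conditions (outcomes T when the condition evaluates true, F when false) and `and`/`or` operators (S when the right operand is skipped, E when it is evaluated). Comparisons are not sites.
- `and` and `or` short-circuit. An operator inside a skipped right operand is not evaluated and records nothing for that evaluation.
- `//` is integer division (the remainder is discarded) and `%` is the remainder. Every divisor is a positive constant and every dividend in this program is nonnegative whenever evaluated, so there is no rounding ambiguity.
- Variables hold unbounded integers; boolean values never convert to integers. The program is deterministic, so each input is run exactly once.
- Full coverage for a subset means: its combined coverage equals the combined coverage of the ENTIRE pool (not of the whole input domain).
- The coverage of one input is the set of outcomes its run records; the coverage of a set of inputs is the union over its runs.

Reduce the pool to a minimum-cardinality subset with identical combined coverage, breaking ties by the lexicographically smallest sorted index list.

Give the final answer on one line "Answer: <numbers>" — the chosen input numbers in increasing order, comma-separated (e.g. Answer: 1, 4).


run #1 (h=3, k=8) runs B1->F, B2->F, B3->T, B4->F, B6->E, B5->T, B7->T; records B1=F, B2=F, B3=T, B4=F, B5=T, B6=E, B7=T
run #2 (h=3, k=2) runs B1->F, B2->F, B3->T, B4->F, B6->E, B5->F; records B1=F, B2=F, B3=T, B4=F, B5=F, B6=E
run #3 (h=3, k=4) runs B1->F, B2->F, B3->T, B4->F, B6->E, B5->T, B7->T; records B1=F, B2=F, B3=T, B4=F, B5=T, B6=E, B7=T
run #4 (h=3, k=7) runs B1->F, B2->T, B3->T, B4->F, B6->S, B5->F; records B1=F, B2=T, B3=T, B4=F, B5=F, B6=S
run #5 (h=7, k=2) runs B1->T, B3->F, B4->T; records B1=T, B3=F, B4=T
pool-wide coverage (13 outcomes): B1=T, B1=F, B2=T, B2=F, B3=T, B3=F, B4=T, B4=F, B5=T, B5=F, B6=S, B6=E, B7=T
every size-1 subset falls short of the 13 outcomes (best: 7/13)
every size-2 subset falls short of the 13 outcomes (best: 10/13)
size 3: inputs {1, 4, 5} cover all 13 outcomes, and no lexicographically smaller subset of this size does
Answer: 1, 4, 5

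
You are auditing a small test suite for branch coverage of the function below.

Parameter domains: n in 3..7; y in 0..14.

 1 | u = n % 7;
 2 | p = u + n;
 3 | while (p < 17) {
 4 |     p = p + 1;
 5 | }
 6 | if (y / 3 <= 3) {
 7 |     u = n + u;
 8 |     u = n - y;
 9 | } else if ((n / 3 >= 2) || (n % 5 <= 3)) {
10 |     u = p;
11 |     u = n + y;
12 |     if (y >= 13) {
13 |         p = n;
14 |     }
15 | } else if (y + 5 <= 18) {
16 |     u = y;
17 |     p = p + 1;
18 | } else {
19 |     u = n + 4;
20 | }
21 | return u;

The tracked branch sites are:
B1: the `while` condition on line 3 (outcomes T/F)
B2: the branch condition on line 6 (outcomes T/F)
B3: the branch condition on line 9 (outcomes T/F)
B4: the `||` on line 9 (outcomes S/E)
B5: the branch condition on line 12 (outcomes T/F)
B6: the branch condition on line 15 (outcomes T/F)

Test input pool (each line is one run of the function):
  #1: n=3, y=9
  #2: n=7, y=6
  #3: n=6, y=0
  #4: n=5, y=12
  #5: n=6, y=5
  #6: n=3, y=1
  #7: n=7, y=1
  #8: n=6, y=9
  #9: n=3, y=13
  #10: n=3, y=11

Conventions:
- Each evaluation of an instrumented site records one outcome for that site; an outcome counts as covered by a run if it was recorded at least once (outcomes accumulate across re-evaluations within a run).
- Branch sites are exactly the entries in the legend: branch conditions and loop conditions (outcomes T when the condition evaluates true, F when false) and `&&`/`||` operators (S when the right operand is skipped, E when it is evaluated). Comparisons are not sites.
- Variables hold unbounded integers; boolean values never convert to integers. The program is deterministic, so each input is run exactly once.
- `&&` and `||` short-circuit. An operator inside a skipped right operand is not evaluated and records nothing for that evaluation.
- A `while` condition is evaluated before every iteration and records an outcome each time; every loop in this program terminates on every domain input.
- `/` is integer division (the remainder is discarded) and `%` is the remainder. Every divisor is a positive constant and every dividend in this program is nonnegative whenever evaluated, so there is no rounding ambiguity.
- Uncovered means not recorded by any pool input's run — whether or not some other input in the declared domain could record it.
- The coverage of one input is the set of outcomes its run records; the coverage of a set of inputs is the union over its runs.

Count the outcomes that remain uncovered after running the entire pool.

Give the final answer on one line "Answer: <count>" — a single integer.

test 1 (n=3, y=9) fires B1->T, B1->T, B1->T, B1->T, B1->T, B1->T, B1->T, B1->T, B1->T, B1->T, B1->T, B1->F, B2->T; hits B1=T, B1=F, B2=T
test 2 (n=7, y=6) fires B1->T, B1->T, B1->T, B1->T, B1->T, B1->T, B1->T, B1->T, B1->T, B1->T, B1->F, B2->T; hits B1=T, B1=F, B2=T
test 3 (n=6, y=0) fires B1->T, B1->T, B1->T, B1->T, B1->T, B1->F, B2->T; hits B1=T, B1=F, B2=T
test 4 (n=5, y=12) fires B1->T, B1->T, B1->T, B1->T, B1->T, B1->T, B1->T, B1->F, B2->F, B4->E, B3->T, B5->F; hits B1=T, B1=F, B2=F, B3=T, B4=E, B5=F
test 5 (n=6, y=5) fires B1->T, B1->T, B1->T, B1->T, B1->T, B1->F, B2->T; hits B1=T, B1=F, B2=T
test 6 (n=3, y=1) fires B1->T, B1->T, B1->T, B1->T, B1->T, B1->T, B1->T, B1->T, B1->T, B1->T, B1->T, B1->F, B2->T; hits B1=T, B1=F, B2=T
test 7 (n=7, y=1) fires B1->T, B1->T, B1->T, B1->T, B1->T, B1->T, B1->T, B1->T, B1->T, B1->T, B1->F, B2->T; hits B1=T, B1=F, B2=T
test 8 (n=6, y=9) fires B1->T, B1->T, B1->T, B1->T, B1->T, B1->F, B2->T; hits B1=T, B1=F, B2=T
test 9 (n=3, y=13) fires B1->T, B1->T, B1->T, B1->T, B1->T, B1->T, B1->T, B1->T, B1->T, B1->T, B1->T, B1->F, B2->F, B4->E, ...; hits B1=T, B1=F, B2=F, B3=T, B4=E, B5=T
test 10 (n=3, y=11) fires B1->T, B1->T, B1->T, B1->T, B1->T, B1->T, B1->T, B1->T, B1->T, B1->T, B1->T, B1->F, B2->T; hits B1=T, B1=F, B2=T
union over the pool: B1=T, B1=F, B2=T, B2=F, B3=T, B4=E, B5=T, B5=F
uncovered (4 of 12): B3=F, B4=S, B6=T, B6=F

Answer: 4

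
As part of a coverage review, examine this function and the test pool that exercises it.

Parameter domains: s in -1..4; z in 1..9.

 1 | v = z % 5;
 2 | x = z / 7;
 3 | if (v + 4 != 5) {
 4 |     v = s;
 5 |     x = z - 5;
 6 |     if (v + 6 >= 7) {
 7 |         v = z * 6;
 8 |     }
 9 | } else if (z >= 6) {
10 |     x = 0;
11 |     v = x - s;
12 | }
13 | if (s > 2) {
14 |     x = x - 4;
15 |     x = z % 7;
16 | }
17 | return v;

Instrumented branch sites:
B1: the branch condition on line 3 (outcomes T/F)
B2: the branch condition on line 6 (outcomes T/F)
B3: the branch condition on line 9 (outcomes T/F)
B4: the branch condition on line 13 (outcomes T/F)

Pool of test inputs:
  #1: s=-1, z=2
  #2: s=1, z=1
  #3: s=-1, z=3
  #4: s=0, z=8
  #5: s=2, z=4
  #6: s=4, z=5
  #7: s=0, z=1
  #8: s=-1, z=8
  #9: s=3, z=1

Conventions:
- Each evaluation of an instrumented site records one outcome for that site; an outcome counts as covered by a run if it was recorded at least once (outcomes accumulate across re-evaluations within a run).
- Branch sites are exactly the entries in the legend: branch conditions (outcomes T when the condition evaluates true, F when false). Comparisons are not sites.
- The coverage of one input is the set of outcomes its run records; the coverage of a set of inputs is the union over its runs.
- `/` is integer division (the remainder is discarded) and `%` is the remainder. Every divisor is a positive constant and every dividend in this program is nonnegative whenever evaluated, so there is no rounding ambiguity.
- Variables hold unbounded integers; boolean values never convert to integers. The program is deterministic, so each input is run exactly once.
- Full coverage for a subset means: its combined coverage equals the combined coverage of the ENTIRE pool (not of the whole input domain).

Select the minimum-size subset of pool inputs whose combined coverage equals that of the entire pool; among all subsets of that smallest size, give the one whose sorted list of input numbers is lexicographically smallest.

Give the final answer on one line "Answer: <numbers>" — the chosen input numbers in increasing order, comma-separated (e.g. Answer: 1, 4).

input #1, s=-1, z=2: events B1->T, B2->F, B4->F; outcomes B1=T, B2=F, B4=F
input #2, s=1, z=1: events B1->F, B3->F, B4->F; outcomes B1=F, B3=F, B4=F
input #3, s=-1, z=3: events B1->T, B2->F, B4->F; outcomes B1=T, B2=F, B4=F
input #4, s=0, z=8: events B1->T, B2->F, B4->F; outcomes B1=T, B2=F, B4=F
input #5, s=2, z=4: events B1->T, B2->T, B4->F; outcomes B1=T, B2=T, B4=F
input #6, s=4, z=5: events B1->T, B2->T, B4->T; outcomes B1=T, B2=T, B4=T
input #7, s=0, z=1: events B1->F, B3->F, B4->F; outcomes B1=F, B3=F, B4=F
input #8, s=-1, z=8: events B1->T, B2->F, B4->F; outcomes B1=T, B2=F, B4=F
input #9, s=3, z=1: events B1->F, B3->F, B4->T; outcomes B1=F, B3=F, B4=T
pool-wide coverage (7 outcomes): B1=T, B1=F, B2=T, B2=F, B3=F, B4=T, B4=F
checked all size-1 subsets: none covers 7 outcomes (max 3/7)
checked all size-2 subsets: none covers 7 outcomes (max 6/7)
at size 3, {1, 2, 6} reaches all 7 outcomes; every lexicographically earlier size-3 subset fails

Answer: 1, 2, 6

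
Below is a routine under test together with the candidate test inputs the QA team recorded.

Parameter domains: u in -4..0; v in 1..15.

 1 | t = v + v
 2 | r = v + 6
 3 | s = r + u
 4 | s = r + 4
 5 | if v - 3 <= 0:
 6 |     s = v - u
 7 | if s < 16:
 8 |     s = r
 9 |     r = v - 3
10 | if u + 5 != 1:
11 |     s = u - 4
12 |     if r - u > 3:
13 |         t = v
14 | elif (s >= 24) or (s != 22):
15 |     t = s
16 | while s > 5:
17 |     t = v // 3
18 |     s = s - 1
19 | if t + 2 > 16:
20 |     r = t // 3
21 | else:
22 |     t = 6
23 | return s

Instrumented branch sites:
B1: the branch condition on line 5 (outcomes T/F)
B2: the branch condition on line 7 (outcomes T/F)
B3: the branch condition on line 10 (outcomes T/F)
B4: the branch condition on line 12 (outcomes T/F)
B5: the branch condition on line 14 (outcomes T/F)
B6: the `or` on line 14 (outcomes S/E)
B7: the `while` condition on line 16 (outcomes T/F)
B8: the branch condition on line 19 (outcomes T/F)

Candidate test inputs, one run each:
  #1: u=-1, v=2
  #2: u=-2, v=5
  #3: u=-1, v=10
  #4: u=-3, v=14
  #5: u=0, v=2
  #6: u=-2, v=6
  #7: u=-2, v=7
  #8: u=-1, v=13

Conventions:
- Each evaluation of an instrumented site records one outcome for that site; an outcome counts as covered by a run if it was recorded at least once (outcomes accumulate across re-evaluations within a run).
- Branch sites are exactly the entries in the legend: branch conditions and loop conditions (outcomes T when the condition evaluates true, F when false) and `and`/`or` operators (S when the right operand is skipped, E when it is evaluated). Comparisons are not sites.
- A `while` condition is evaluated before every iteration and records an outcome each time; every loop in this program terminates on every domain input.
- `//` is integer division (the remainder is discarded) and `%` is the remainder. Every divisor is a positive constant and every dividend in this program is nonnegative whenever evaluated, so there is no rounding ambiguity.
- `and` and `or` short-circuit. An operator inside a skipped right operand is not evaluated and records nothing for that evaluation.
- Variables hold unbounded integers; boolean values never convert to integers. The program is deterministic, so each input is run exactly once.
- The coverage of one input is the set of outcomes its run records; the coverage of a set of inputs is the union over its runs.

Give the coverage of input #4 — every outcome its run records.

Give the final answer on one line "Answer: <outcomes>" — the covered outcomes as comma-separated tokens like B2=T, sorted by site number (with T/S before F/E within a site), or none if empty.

Running input #4 (u=-3, v=14), event by event:
  B1->F, B2->F, B3->T, B4->T, B7->F, B8->F
collecting distinct outcomes: B1=F, B2=F, B3=T, B4=T, B7=F, B8=F

Answer: B1=F, B2=F, B3=T, B4=T, B7=F, B8=F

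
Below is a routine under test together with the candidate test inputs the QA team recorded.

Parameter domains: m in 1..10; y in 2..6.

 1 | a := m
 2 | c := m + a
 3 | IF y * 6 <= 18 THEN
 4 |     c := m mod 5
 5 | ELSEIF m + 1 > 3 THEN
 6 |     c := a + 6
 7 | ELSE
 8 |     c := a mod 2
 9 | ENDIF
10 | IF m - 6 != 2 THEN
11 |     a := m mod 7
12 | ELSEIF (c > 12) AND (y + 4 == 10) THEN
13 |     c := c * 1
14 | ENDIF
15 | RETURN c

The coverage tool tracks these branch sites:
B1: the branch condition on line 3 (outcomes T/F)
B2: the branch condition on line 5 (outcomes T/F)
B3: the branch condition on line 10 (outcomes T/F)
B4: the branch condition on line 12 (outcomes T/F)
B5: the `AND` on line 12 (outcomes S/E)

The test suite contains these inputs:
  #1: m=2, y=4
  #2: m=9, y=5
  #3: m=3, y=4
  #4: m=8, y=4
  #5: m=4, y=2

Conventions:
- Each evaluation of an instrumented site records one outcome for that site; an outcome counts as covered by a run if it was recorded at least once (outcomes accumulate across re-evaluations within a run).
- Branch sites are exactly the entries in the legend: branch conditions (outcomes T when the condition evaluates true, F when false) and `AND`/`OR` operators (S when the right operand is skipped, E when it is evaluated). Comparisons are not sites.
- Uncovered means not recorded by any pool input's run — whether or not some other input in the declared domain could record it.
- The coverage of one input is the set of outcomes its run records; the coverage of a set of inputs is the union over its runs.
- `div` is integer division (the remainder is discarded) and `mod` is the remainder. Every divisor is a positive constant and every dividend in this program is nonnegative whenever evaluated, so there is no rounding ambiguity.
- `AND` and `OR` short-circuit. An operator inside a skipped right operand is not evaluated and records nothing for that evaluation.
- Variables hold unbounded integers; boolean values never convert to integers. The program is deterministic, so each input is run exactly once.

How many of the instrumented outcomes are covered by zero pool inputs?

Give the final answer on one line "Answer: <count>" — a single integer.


input #1, m=2, y=4: events B1->F, B2->F, B3->T; outcomes B1=F, B2=F, B3=T
input #2, m=9, y=5: events B1->F, B2->T, B3->T; outcomes B1=F, B2=T, B3=T
input #3, m=3, y=4: events B1->F, B2->T, B3->T; outcomes B1=F, B2=T, B3=T
input #4, m=8, y=4: events B1->F, B2->T, B3->F, B5->E, B4->F; outcomes B1=F, B2=T, B3=F, B4=F, B5=E
input #5, m=4, y=2: events B1->T, B3->T; outcomes B1=T, B3=T
union over the pool: B1=T, B1=F, B2=T, B2=F, B3=T, B3=F, B4=F, B5=E
uncovered (2 of 10): B4=T, B5=S
Answer: 2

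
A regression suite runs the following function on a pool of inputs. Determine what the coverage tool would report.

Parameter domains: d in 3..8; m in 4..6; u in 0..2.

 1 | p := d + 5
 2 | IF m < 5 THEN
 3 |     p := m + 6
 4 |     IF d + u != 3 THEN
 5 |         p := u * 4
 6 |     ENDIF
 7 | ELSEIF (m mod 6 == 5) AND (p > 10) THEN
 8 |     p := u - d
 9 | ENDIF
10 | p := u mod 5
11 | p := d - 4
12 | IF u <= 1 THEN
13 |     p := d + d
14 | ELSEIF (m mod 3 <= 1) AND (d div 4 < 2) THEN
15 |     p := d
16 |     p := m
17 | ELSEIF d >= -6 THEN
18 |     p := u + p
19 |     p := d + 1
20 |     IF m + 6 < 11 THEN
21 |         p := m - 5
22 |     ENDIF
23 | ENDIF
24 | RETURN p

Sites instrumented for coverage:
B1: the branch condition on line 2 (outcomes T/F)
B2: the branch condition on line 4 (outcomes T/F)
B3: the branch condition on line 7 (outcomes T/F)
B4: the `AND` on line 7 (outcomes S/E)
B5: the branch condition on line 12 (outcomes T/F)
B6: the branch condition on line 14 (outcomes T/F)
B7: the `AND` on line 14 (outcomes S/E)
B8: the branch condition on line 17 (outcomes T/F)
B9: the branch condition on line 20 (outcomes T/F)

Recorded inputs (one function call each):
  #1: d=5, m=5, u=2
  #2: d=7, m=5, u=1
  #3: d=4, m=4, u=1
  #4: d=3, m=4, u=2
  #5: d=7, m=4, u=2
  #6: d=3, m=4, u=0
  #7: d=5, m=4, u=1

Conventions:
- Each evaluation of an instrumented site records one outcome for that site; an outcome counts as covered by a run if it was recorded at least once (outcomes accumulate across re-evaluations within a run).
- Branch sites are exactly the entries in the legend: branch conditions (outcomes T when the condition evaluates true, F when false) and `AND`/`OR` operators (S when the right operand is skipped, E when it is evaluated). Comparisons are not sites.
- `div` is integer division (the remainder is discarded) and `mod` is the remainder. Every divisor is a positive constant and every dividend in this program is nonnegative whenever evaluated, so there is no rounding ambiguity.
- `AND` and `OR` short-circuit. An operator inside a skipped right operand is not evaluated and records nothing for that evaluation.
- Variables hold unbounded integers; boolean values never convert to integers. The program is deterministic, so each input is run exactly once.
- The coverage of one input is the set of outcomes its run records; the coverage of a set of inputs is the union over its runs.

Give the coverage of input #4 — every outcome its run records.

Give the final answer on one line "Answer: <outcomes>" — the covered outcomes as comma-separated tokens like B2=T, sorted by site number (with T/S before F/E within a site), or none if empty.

Running input #4 (d=3, m=4, u=2), event by event:
  B1->T, B2->T, B5->F, B7->E, B6->T
as a set, this run covers: B1=T, B2=T, B5=F, B6=T, B7=E

Answer: B1=T, B2=T, B5=F, B6=T, B7=E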